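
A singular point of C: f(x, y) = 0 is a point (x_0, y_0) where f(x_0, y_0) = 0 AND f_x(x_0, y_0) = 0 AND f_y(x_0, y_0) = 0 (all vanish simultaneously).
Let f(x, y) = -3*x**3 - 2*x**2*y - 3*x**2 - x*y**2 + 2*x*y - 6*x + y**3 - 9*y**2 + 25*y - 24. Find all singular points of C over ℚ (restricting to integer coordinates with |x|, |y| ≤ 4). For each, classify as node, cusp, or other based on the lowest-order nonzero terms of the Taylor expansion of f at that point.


Singular points: {(-1, 3)}; classification: cusp.

Compute partial derivatives:
  f_x = -9*x**2 - 4*x*y - 6*x - y**2 + 2*y - 6.
  f_y = -2*x**2 - 2*x*y + 2*x + 3*y**2 - 18*y + 25.
Scan x_0 ∈ {−4, ..., 4}. For each x_0, f_y(x_0, y) is a polynomial in y; find its integer roots y ∈ {−4, ..., 4}, then test f_x and f at those candidates.
  x = -4: f_y(-4, y) = 3*y**2 - 10*y - 15; no integer root y with |y| ≤ 4.
  x = -3: f_y(-3, y) = 3*y**2 - 12*y + 1; no integer root y with |y| ≤ 4.
  x = -2: f_y(-2, y) = 3*y**2 - 14*y + 13; no integer root y with |y| ≤ 4.
  x = -1: f_y(-1, y) = 3*y**2 - 16*y + 21; vanishes at y ∈ {3}. (-1, 3): f_x = 0, f = 0 — SINGULAR.
  x = 0: f_y(0, y) = 3*y**2 - 18*y + 25; no integer root y with |y| ≤ 4.
  x = 1: f_y(1, y) = 3*y**2 - 20*y + 25; no integer root y with |y| ≤ 4.
  x = 2: f_y(2, y) = 3*y**2 - 22*y + 21; no integer root y with |y| ≤ 4.
  x = 3: f_y(3, y) = 3*y**2 - 24*y + 13; no integer root y with |y| ≤ 4.
  x = 4: f_y(4, y) = 3*y**2 - 26*y + 1; no integer root y with |y| ≤ 4.
Only singular point on the grid: (-1, 3).
Classify: substitute x = -1 + u, y = 3 + v and expand: f = -3*u**3 - 2*u**2*v - u*v**2 + v**3 + v**2.
No constant or linear terms (consistent with a singular point). Quadratic part: v**2. Cubic part: -3*u**3 - 2*u**2*v - u*v**2 + v**3.
The quadratic part v**2 is a perfect square, so there is a single (double) tangent line v = 0, i.e. y = 3. Restricting the cubic part to that line (v = 0) leaves -3*u**3 ≠ 0, so f is not divisible by v and the branch is v² ≈ 3*u**3 to lowest order — this is a cusp.
Classification: cusp.


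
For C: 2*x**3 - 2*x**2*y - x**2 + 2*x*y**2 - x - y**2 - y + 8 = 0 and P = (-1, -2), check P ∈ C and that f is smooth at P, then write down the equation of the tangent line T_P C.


Tangent line at P: 7*x + 9*y + 25 = 0.

Step 1: f(-1, -2) = 0, so P lies on C.
Step 2: partial derivatives
  f_x(x, y) = 6*x**2 - 4*x*y - 2*x + 2*y**2 - 1, f_y(x, y) = -2*x**2 + 4*x*y - 2*y - 1.
  f_x(P) = 7, f_y(P) = 9 (gradient nonzero, so P is smooth).
Step 3: tangent line at P: 7·(x − -1) + 9·(y − -2) = 0.
Expanding: 7*x + 9*y + 25 = 0.


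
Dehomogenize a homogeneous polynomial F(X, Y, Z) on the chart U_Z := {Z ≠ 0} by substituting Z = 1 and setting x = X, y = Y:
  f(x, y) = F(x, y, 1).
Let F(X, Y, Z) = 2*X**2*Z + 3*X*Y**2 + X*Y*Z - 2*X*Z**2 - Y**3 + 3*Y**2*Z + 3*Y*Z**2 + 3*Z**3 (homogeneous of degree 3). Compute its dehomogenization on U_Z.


f(x, y) = 2*x**2 + 3*x*y**2 + x*y - 2*x - y**3 + 3*y**2 + 3*y + 3

On U_Z we set Z = 1. Each monomial c·X^i·Y^j·Z^k in F becomes c·x^i·y^j·1^k = c·x^i·y^j.
Substituting Z = 1: F(X, Y, 1) = 2*x**2 + 3*x*y**2 + x*y - 2*x - y**3 + 3*y**2 + 3*y + 3.
Note: deg(f) ≤ deg(F) = 3; strict inequality happens when F is divisible by Z (lost terms).


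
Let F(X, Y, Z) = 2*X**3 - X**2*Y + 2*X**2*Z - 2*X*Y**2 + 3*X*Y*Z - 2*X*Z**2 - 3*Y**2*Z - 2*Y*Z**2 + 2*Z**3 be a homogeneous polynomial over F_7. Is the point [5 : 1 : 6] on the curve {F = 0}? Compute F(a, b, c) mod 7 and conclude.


F(5,1,6) ≡ 6 (mod 7); P is NOT on the curve.

Evaluate F(5, 1, 6) term-by-term (mod 7).
  2*X**3 ↦ 2·125·1·1 = 250
  -X**2*Y ↦ -1·25·1·1 = -25
  2*X**2*Z ↦ 2·25·1·6 = 300
  -2*X*Y**2 ↦ -2·5·1·1 = -10
  3*X*Y*Z ↦ 3·5·1·6 = 90
  -2*X*Z**2 ↦ -2·5·1·36 = -360
  -3*Y**2*Z ↦ -3·1·1·6 = -18
  -2*Y*Z**2 ↦ -2·1·1·36 = -72
  2*Z**3 ↦ 2·1·1·216 = 432
Sum: F(5, 1, 6) = (250) + (-25) + (300) + (-10) + (90) + (-360) + (-18) + (-72) + (432) = 587.
Reducing mod 7: 587 ≡ 6 (mod 7).
Since F(a, b, c) ≡ 6 ≠ 0 (mod 7), P does NOT lie on the curve.


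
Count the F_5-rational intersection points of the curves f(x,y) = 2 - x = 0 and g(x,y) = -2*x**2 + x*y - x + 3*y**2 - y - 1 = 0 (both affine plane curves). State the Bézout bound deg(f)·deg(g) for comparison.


Common zeros: ∅; count = 0; Bézout bound = 2.

deg(f) = 1, deg(g) = 2, so Bézout bound = 2.
Scan x ∈ F_5. For each x, list the y ∈ F_5 with f(x, y) ≡ 0 and those with g(x, y) ≡ 0 (mod 5); the common zeros in that column are the intersection.
  x = 0: f ≡ 0 at y ∈ ∅; g ≡ 0 at y ∈ ∅; common: ∅.
  x = 1: f ≡ 0 at y ∈ ∅; g ≡ 0 at y ∈ ∅; common: ∅.
  x = 2: f ≡ 0 at y ∈ {0, 1, 2, 3, 4}; g ≡ 0 at y ∈ ∅; common: ∅.
  x = 3: f ≡ 0 at y ∈ ∅; g ≡ 0 at y ∈ ∅; common: ∅.
  x = 4: f ≡ 0 at y ∈ ∅; g ≡ 0 at y ∈ ∅; common: ∅.
Collecting: common zeros = ∅, so the count is 0.
Comparison with the Bézout bound: 0 ≤ 2 = deg(f)·deg(g), as expected for curves with no common component (the affine F_5-count falls short of the bound because intersections may lie at infinity, over extension fields, or carry multiplicity).


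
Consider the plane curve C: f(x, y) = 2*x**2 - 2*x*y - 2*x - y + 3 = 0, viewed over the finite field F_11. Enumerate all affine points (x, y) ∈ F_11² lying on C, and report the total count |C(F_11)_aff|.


Affine F_11-points: {(0, 3), (1, 1), (2, 8), (3, 10), (4, 3), (6, 4), (7, 8), (8, 10), (9, 6), (10, 4)}; count = 10.

For each of the 121 pairs (x, y) ∈ F_11², evaluate f(x, y) mod 11. Record the zeros.
  x = 0: [0↦3, 1↦2, 2↦1, 3↦0, 4↦10, 5↦9, 6↦8, 7↦7, 8↦6, 9↦5, 10↦4]  zeros at y ∈ {3}
  x = 1: [0↦3, 1↦0, 2↦8, 3↦5, 4↦2, 5↦10, 6↦7, 7↦4, 8↦1, 9↦9, 10↦6]  zeros at y ∈ {1}
  x = 2: [0↦7, 1↦2, 2↦8, 3↦3, 4↦9, 5↦4, 6↦10, 7↦5, 8↦0, 9↦6, 10↦1]  zeros at y ∈ {8}
  x = 3: [0↦4, 1↦8, 2↦1, 3↦5, 4↦9, 5↦2, 6↦6, 7↦10, 8↦3, 9↦7, 10↦0]  zeros at y ∈ {10}
  x = 4: [0↦5, 1↦7, 2↦9, 3↦0, 4↦2, 5↦4, 6↦6, 7↦8, 8↦10, 9↦1, 10↦3]  zeros at y ∈ {3}
  x = 5: [0↦10, 1↦10, 2↦10, 3↦10, 4↦10, 5↦10, 6↦10, 7↦10, 8↦10, 9↦10, 10↦10]  zeros at y ∈ ∅
  x = 6: [0↦8, 1↦6, 2↦4, 3↦2, 4↦0, 5↦9, 6↦7, 7↦5, 8↦3, 9↦1, 10↦10]  zeros at y ∈ {4}
  x = 7: [0↦10, 1↦6, 2↦2, 3↦9, 4↦5, 5↦1, 6↦8, 7↦4, 8↦0, 9↦7, 10↦3]  zeros at y ∈ {8}
  x = 8: [0↦5, 1↦10, 2↦4, 3↦9, 4↦3, 5↦8, 6↦2, 7↦7, 8↦1, 9↦6, 10↦0]  zeros at y ∈ {10}
  x = 9: [0↦4, 1↦7, 2↦10, 3↦2, 4↦5, 5↦8, 6↦0, 7↦3, 8↦6, 9↦9, 10↦1]  zeros at y ∈ {6}
  x = 10: [0↦7, 1↦8, 2↦9, 3↦10, 4↦0, 5↦1, 6↦2, 7↦3, 8↦4, 9↦5, 10↦6]  zeros at y ∈ {4}
Collecting zeros: affine points = {(0, 3), (1, 1), (2, 8), (3, 10), (4, 3), (6, 4), (7, 8), (8, 10), (9, 6), (10, 4)}.
Total count |C(F_11)_aff| = 10.


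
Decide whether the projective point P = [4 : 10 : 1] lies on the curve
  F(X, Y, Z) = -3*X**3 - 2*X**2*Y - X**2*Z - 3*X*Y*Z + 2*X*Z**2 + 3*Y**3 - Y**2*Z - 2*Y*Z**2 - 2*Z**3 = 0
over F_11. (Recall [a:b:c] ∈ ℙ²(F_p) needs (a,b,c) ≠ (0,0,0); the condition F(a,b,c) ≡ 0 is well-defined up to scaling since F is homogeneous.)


F(4,10,1) ≡ 5 (mod 11); P is NOT on the curve.

Evaluate F(4, 10, 1) term-by-term (mod 11).
  -3*X**3 ↦ -3·64·1·1 = -192
  -2*X**2*Y ↦ -2·16·10·1 = -320
  -X**2*Z ↦ -1·16·1·1 = -16
  -3*X*Y*Z ↦ -3·4·10·1 = -120
  2*X*Z**2 ↦ 2·4·1·1 = 8
  3*Y**3 ↦ 3·1·1000·1 = 3000
  -Y**2*Z ↦ -1·1·100·1 = -100
  -2*Y*Z**2 ↦ -2·1·10·1 = -20
  -2*Z**3 ↦ -2·1·1·1 = -2
Sum: F(4, 10, 1) = (-192) + (-320) + (-16) + (-120) + (8) + (3000) + (-100) + (-20) + (-2) = 2238.
Reducing mod 11: 2238 ≡ 5 (mod 11).
Since F(a, b, c) ≡ 5 ≠ 0 (mod 11), P does NOT lie on the curve.


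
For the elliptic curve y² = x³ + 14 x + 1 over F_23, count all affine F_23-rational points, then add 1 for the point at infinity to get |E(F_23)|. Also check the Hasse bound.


Affine points = {(0, 1), (0, 22), (1, 4), (1, 19), (3, 1), (3, 22), (4, 11), (4, 12), (5, 9), (5, 14), (6, 5), (6, 18), (8, 2), (8, 21), (17, 0), (18, 6), (18, 17), (20, 1), (20, 22), (22, 3), (22, 20)}; affine count = 21; |E(F_23)| = 22.

Discriminant check: Δ ∝ 4a³ + 27b² = 4·14³ + 27·1² = 4·2744 + 27·1 ≡ 9 (mod 23). Nonzero ⇒ E is nonsingular.
For each x ∈ F_23, compute rhs = x³ + 14·x + 1 mod 23, then count y ∈ F_23 with y² ≡ rhs.
  x = 0: rhs = 1, matching y values: 1, 22 (2 points).
  x = 1: rhs = 16, matching y values: 4, 19 (2 points).
  x = 2: rhs = 14, matching y values: none (0 points).
  x = 3: rhs = 1, matching y values: 1, 22 (2 points).
  x = 4: rhs = 6, matching y values: 11, 12 (2 points).
  x = 5: rhs = 12, matching y values: 9, 14 (2 points).
  x = 6: rhs = 2, matching y values: 5, 18 (2 points).
  x = 7: rhs = 5, matching y values: none (0 points).
  x = 8: rhs = 4, matching y values: 2, 21 (2 points).
  x = 9: rhs = 5, matching y values: none (0 points).
  x = 10: rhs = 14, matching y values: none (0 points).
  x = 11: rhs = 14, matching y values: none (0 points).
  x = 12: rhs = 11, matching y values: none (0 points).
  x = 13: rhs = 11, matching y values: none (0 points).
  x = 14: rhs = 20, matching y values: none (0 points).
  x = 15: rhs = 21, matching y values: none (0 points).
  x = 16: rhs = 20, matching y values: none (0 points).
  x = 17: rhs = 0, matching y values: 0 (1 points).
  x = 18: rhs = 13, matching y values: 6, 17 (2 points).
  x = 19: rhs = 19, matching y values: none (0 points).
  x = 20: rhs = 1, matching y values: 1, 22 (2 points).
  x = 21: rhs = 11, matching y values: none (0 points).
  x = 22: rhs = 9, matching y values: 3, 20 (2 points).
Total affine count: 21.
Full point count |E(F_23)| = 21 + 1 = 22.
Hasse bound: |22 − (23+1)| = |-2| = 2 ≤ 2√23 ≈ 9.5917 ✓.


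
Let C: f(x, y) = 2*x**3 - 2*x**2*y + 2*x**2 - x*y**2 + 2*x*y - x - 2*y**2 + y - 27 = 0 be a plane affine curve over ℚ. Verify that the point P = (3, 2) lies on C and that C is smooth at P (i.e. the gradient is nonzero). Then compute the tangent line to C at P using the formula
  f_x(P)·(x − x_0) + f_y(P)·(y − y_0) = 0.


Tangent line at P: 41*x - 31*y - 61 = 0.

Step 1: f(3, 2) = 0, so P lies on C.
Step 2: partial derivatives
  f_x(x, y) = 6*x**2 - 4*x*y + 4*x - y**2 + 2*y - 1, f_y(x, y) = -2*x**2 - 2*x*y + 2*x - 4*y + 1.
  f_x(P) = 41, f_y(P) = -31 (gradient nonzero, so P is smooth).
Step 3: tangent line at P: 41·(x − 3) + -31·(y − 2) = 0.
Expanding: 41*x - 31*y - 61 = 0.


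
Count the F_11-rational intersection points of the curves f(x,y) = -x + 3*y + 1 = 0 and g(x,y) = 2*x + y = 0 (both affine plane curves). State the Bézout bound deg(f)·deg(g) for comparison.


Common zeros: {(8, 6)}; count = 1; Bézout bound = 1.

deg(f) = 1, deg(g) = 1, so Bézout bound = 1.
Scan x ∈ F_11. For each x, list the y ∈ F_11 with f(x, y) ≡ 0 and those with g(x, y) ≡ 0 (mod 11); the common zeros in that column are the intersection.
  x = 0: f ≡ 0 at y ∈ {7}; g ≡ 0 at y ∈ {0}; common: ∅.
  x = 1: f ≡ 0 at y ∈ {0}; g ≡ 0 at y ∈ {9}; common: ∅.
  x = 2: f ≡ 0 at y ∈ {4}; g ≡ 0 at y ∈ {7}; common: ∅.
  x = 3: f ≡ 0 at y ∈ {8}; g ≡ 0 at y ∈ {5}; common: ∅.
  x = 4: f ≡ 0 at y ∈ {1}; g ≡ 0 at y ∈ {3}; common: ∅.
  x = 5: f ≡ 0 at y ∈ {5}; g ≡ 0 at y ∈ {1}; common: ∅.
  x = 6: f ≡ 0 at y ∈ {9}; g ≡ 0 at y ∈ {10}; common: ∅.
  x = 7: f ≡ 0 at y ∈ {2}; g ≡ 0 at y ∈ {8}; common: ∅.
  x = 8: f ≡ 0 at y ∈ {6}; g ≡ 0 at y ∈ {6}; common: {6}.
  x = 9: f ≡ 0 at y ∈ {10}; g ≡ 0 at y ∈ {4}; common: ∅.
  x = 10: f ≡ 0 at y ∈ {3}; g ≡ 0 at y ∈ {2}; common: ∅.
Collecting: common zeros = {(8, 6)}, so the count is 1.
Comparison with the Bézout bound: 1 ≤ 1 = deg(f)·deg(g), as expected for curves with no common component (the bound is attained).


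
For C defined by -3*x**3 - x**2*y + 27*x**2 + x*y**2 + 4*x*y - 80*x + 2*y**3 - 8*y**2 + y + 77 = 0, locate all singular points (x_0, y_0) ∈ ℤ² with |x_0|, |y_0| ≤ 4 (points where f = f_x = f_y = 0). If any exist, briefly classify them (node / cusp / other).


Singular points: {(3, 1)}; classification: node.

Compute partial derivatives:
  f_x = -9*x**2 - 2*x*y + 54*x + y**2 + 4*y - 80.
  f_y = -x**2 + 2*x*y + 4*x + 6*y**2 - 16*y + 1.
Scan x_0 ∈ {−4, ..., 4}. For each x_0, f_y(x_0, y) is a polynomial in y; find its integer roots y ∈ {−4, ..., 4}, then test f_x and f at those candidates.
  x = -4: f_y(-4, y) = 6*y**2 - 24*y - 31; no integer root y with |y| ≤ 4.
  x = -3: f_y(-3, y) = 6*y**2 - 22*y - 20; no integer root y with |y| ≤ 4.
  x = -2: f_y(-2, y) = 6*y**2 - 20*y - 11; no integer root y with |y| ≤ 4.
  x = -1: f_y(-1, y) = 6*y**2 - 18*y - 4; no integer root y with |y| ≤ 4.
  x = 0: f_y(0, y) = 6*y**2 - 16*y + 1; no integer root y with |y| ≤ 4.
  x = 1: f_y(1, y) = 6*y**2 - 14*y + 4; vanishes at y ∈ {2}. (1, 2): f_x = -27 ≠ 0.
  x = 2: f_y(2, y) = 6*y**2 - 12*y + 5; no integer root y with |y| ≤ 4.
  x = 3: f_y(3, y) = 6*y**2 - 10*y + 4; vanishes at y ∈ {1}. (3, 1): f_x = 0, f = 0 — SINGULAR.
  x = 4: f_y(4, y) = 6*y**2 - 8*y + 1; no integer root y with |y| ≤ 4.
Only singular point on the grid: (3, 1).
Classify: substitute x = 3 + u, y = 1 + v and expand: f = -3*u**3 - u**2*v - u**2 + u*v**2 + 2*v**3 + v**2.
No constant or linear terms (consistent with a singular point). Quadratic part: -u**2 + v**2. Cubic part: -3*u**3 - u**2*v + u*v**2 + 2*v**3.
The quadratic part v**2 - u**2 = (v − u)(v + u) splits into two distinct linear factors, so there are two distinct tangent lines y − 1 = ±(x − 3) — this is a node (ordinary double point).
Classification: node.


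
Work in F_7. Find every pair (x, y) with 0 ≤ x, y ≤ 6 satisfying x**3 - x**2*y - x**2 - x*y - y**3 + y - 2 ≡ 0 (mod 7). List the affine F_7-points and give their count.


Affine F_7-points: {(1, 4), (1, 6), (3, 2), (3, 6), (4, 2), (5, 0), (6, 3)}; count = 7.

For each of the 49 pairs (x, y) ∈ F_7², evaluate f(x, y) mod 7. Record the zeros.
  x = 0: [0↦5, 1↦5, 2↦6, 3↦2, 4↦1, 5↦4, 6↦5]  zeros at y ∈ ∅
  x = 1: [0↦5, 1↦3, 2↦2, 3↦3, 4↦0, 5↦1, 6↦0]  zeros at y ∈ {4, 6}
  x = 2: [0↦2, 1↦3, 2↦5, 3↦2, 4↦2, 5↦6, 6↦1]  zeros at y ∈ ∅
  x = 3: [0↦2, 1↦4, 2↦0, 3↦5, 4↦6, 5↦4, 6↦0]  zeros at y ∈ {2, 6}
  x = 4: [0↦4, 1↦5, 2↦0, 3↦4, 4↦4, 5↦1, 6↦3]  zeros at y ∈ {2}
  x = 5: [0↦0, 1↦5, 2↦4, 3↦5, 4↦2, 5↦3, 6↦2]  zeros at y ∈ {0}
  x = 6: [0↦3, 1↦3, 2↦4, 3↦0, 4↦6, 5↦2, 6↦3]  zeros at y ∈ {3}
Collecting zeros: affine points = {(1, 4), (1, 6), (3, 2), (3, 6), (4, 2), (5, 0), (6, 3)}.
Total count |C(F_7)_aff| = 7.


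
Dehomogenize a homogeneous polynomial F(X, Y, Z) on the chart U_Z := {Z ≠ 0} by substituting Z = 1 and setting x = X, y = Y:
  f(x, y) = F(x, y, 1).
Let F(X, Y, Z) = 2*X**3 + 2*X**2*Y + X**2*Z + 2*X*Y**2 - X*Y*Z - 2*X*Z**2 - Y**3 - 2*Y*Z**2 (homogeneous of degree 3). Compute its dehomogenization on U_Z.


f(x, y) = 2*x**3 + 2*x**2*y + x**2 + 2*x*y**2 - x*y - 2*x - y**3 - 2*y

On U_Z we set Z = 1. Each monomial c·X^i·Y^j·Z^k in F becomes c·x^i·y^j·1^k = c·x^i·y^j.
Substituting Z = 1: F(X, Y, 1) = 2*x**3 + 2*x**2*y + x**2 + 2*x*y**2 - x*y - 2*x - y**3 - 2*y.
Note: deg(f) ≤ deg(F) = 3; strict inequality happens when F is divisible by Z (lost terms).


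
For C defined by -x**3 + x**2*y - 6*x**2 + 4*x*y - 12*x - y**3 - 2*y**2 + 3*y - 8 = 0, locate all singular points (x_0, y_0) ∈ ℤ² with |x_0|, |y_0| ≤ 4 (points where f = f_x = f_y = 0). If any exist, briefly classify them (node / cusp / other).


Singular points: {(-2, -1)}; classification: node.

Compute partial derivatives:
  f_x = -3*x**2 + 2*x*y - 12*x + 4*y - 12.
  f_y = x**2 + 4*x - 3*y**2 - 4*y + 3.
Scan x_0 ∈ {−4, ..., 4}. For each x_0, f_y(x_0, y) is a polynomial in y; find its integer roots y ∈ {−4, ..., 4}, then test f_x and f at those candidates.
  x = -4: f_y(-4, y) = -3*y**2 - 4*y + 3; no integer root y with |y| ≤ 4.
  x = -3: f_y(-3, y) = -3*y**2 - 4*y; vanishes at y ∈ {0}. (-3, 0): f_x = -3 ≠ 0.
  x = -2: f_y(-2, y) = -3*y**2 - 4*y - 1; vanishes at y ∈ {-1}. (-2, -1): f_x = 0, f = 0 — SINGULAR.
  x = -1: f_y(-1, y) = -3*y**2 - 4*y; vanishes at y ∈ {0}. (-1, 0): f_x = -3 ≠ 0.
  x = 0: f_y(0, y) = -3*y**2 - 4*y + 3; no integer root y with |y| ≤ 4.
  x = 1: f_y(1, y) = -3*y**2 - 4*y + 8; no integer root y with |y| ≤ 4.
  x = 2: f_y(2, y) = -3*y**2 - 4*y + 15; vanishes at y ∈ {-3}. (2, -3): f_x = -72 ≠ 0.
  x = 3: f_y(3, y) = -3*y**2 - 4*y + 24; no integer root y with |y| ≤ 4.
  x = 4: f_y(4, y) = -3*y**2 - 4*y + 35; no integer root y with |y| ≤ 4.
Only singular point on the grid: (-2, -1).
Classify: substitute x = -2 + u, y = -1 + v and expand: f = -u**3 + u**2*v - u**2 - v**3 + v**2.
No constant or linear terms (consistent with a singular point). Quadratic part: -u**2 + v**2. Cubic part: -u**3 + u**2*v - v**3.
The quadratic part v**2 - u**2 = (v − u)(v + u) splits into two distinct linear factors, so there are two distinct tangent lines y − -1 = ±(x − -2) — this is a node (ordinary double point).
Classification: node.


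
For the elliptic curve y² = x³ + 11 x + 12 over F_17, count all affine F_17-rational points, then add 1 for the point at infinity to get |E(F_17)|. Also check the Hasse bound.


Affine points = {(2, 5), (2, 12), (3, 2), (3, 15), (4, 1), (4, 16), (8, 0), (10, 0), (11, 6), (11, 11), (12, 6), (12, 11), (15, 4), (15, 13), (16, 0)}; affine count = 15; |E(F_17)| = 16.

Discriminant check: Δ ∝ 4a³ + 27b² = 4·11³ + 27·12² = 4·1331 + 27·144 ≡ 15 (mod 17). Nonzero ⇒ E is nonsingular.
For each x ∈ F_17, compute rhs = x³ + 11·x + 12 mod 17, then count y ∈ F_17 with y² ≡ rhs.
  x = 0: rhs = 12, matching y values: none (0 points).
  x = 1: rhs = 7, matching y values: none (0 points).
  x = 2: rhs = 8, matching y values: 5, 12 (2 points).
  x = 3: rhs = 4, matching y values: 2, 15 (2 points).
  x = 4: rhs = 1, matching y values: 1, 16 (2 points).
  x = 5: rhs = 5, matching y values: none (0 points).
  x = 6: rhs = 5, matching y values: none (0 points).
  x = 7: rhs = 7, matching y values: none (0 points).
  x = 8: rhs = 0, matching y values: 0 (1 points).
  x = 9: rhs = 7, matching y values: none (0 points).
  x = 10: rhs = 0, matching y values: 0 (1 points).
  x = 11: rhs = 2, matching y values: 6, 11 (2 points).
  x = 12: rhs = 2, matching y values: 6, 11 (2 points).
  x = 13: rhs = 6, matching y values: none (0 points).
  x = 14: rhs = 3, matching y values: none (0 points).
  x = 15: rhs = 16, matching y values: 4, 13 (2 points).
  x = 16: rhs = 0, matching y values: 0 (1 points).
Total affine count: 15.
Full point count |E(F_17)| = 15 + 1 = 16.
Hasse bound: |16 − (17+1)| = |-2| = 2 ≤ 2√17 ≈ 8.2462 ✓.


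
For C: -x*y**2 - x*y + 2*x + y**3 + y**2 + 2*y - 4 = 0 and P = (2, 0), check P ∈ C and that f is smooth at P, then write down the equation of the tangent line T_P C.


Tangent line at P: 2*x - 4 = 0.

Step 1: f(2, 0) = 0, so P lies on C.
Step 2: partial derivatives
  f_x(x, y) = -y**2 - y + 2, f_y(x, y) = -2*x*y - x + 3*y**2 + 2*y + 2.
  f_x(P) = 2, f_y(P) = 0 (gradient nonzero, so P is smooth).
Step 3: tangent line at P: 2·(x − 2) + 0·(y − 0) = 0.
Expanding: 2*x - 4 = 0.


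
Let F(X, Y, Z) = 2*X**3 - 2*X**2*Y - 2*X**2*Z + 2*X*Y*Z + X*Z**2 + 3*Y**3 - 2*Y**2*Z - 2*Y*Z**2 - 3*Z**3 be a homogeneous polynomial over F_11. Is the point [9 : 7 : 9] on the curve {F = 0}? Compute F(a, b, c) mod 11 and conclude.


F(9,7,9) ≡ 8 (mod 11); P is NOT on the curve.

Evaluate F(9, 7, 9) term-by-term (mod 11).
  2*X**3 ↦ 2·729·1·1 = 1458
  -2*X**2*Y ↦ -2·81·7·1 = -1134
  -2*X**2*Z ↦ -2·81·1·9 = -1458
  2*X*Y*Z ↦ 2·9·7·9 = 1134
  X*Z**2 ↦ 1·9·1·81 = 729
  3*Y**3 ↦ 3·1·343·1 = 1029
  -2*Y**2*Z ↦ -2·1·49·9 = -882
  -2*Y*Z**2 ↦ -2·1·7·81 = -1134
  -3*Z**3 ↦ -3·1·1·729 = -2187
Sum: F(9, 7, 9) = (1458) + (-1134) + (-1458) + (1134) + (729) + (1029) + (-882) + (-1134) + (-2187) = -2445.
Reducing mod 11: -2445 ≡ 8 (mod 11).
Since F(a, b, c) ≡ 8 ≠ 0 (mod 11), P does NOT lie on the curve.


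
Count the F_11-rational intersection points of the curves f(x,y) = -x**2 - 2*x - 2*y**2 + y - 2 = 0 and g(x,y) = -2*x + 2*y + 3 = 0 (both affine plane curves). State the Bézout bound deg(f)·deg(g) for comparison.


Common zeros: ∅; count = 0; Bézout bound = 2.

deg(f) = 2, deg(g) = 1, so Bézout bound = 2.
Scan x ∈ F_11. For each x, list the y ∈ F_11 with f(x, y) ≡ 0 and those with g(x, y) ≡ 0 (mod 11); the common zeros in that column are the intersection.
  x = 0: f ≡ 0 at y ∈ ∅; g ≡ 0 at y ∈ {4}; common: ∅.
  x = 1: f ≡ 0 at y ∈ {2, 4}; g ≡ 0 at y ∈ {5}; common: ∅.
  x = 2: f ≡ 0 at y ∈ {1, 5}; g ≡ 0 at y ∈ {6}; common: ∅.
  x = 3: f ≡ 0 at y ∈ ∅; g ≡ 0 at y ∈ {7}; common: ∅.
  x = 4: f ≡ 0 at y ∈ ∅; g ≡ 0 at y ∈ {8}; common: ∅.
  x = 5: f ≡ 0 at y ∈ ∅; g ≡ 0 at y ∈ {9}; common: ∅.
  x = 6: f ≡ 0 at y ∈ ∅; g ≡ 0 at y ∈ {10}; common: ∅.
  x = 7: f ≡ 0 at y ∈ {1, 5}; g ≡ 0 at y ∈ {0}; common: ∅.
  x = 8: f ≡ 0 at y ∈ {2, 4}; g ≡ 0 at y ∈ {1}; common: ∅.
  x = 9: f ≡ 0 at y ∈ ∅; g ≡ 0 at y ∈ {2}; common: ∅.
  x = 10: f ≡ 0 at y ∈ {8, 9}; g ≡ 0 at y ∈ {3}; common: ∅.
Collecting: common zeros = ∅, so the count is 0.
Comparison with the Bézout bound: 0 ≤ 2 = deg(f)·deg(g), as expected for curves with no common component (the affine F_11-count falls short of the bound because intersections may lie at infinity, over extension fields, or carry multiplicity).


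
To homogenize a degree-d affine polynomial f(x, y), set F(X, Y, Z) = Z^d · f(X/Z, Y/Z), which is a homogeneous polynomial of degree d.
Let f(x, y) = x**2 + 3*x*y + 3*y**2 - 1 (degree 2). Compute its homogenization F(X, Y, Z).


F(X, Y, Z) = X**2 + 3*X*Y + 3*Y**2 - Z**2

deg(f) = 2.
Substitute x = X/Z, y = Y/Z into f, then multiply by Z^2.
  monomial 1·x^2·y^0 ↦ 1·X^2·Y^0·Z^0.
  monomial 3·x^1·y^1 ↦ 3·X^1·Y^1·Z^0.
  monomial 3·x^0·y^2 ↦ 3·X^0·Y^2·Z^0.
  monomial -1·x^0·y^0 ↦ -1·X^0·Y^0·Z^2.
Collecting: F(X, Y, Z) = X**2 + 3*X*Y + 3*Y**2 - Z**2.


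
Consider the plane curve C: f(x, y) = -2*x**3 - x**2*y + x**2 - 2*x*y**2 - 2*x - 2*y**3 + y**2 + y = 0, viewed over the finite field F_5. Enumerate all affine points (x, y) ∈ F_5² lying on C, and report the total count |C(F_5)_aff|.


Affine F_5-points: {(0, 0), (0, 1), (0, 2), (2, 2), (4, 0), (4, 4)}; count = 6.

For each of the 25 pairs (x, y) ∈ F_5², evaluate f(x, y) mod 5. Record the zeros.
  x = 0: [0↦0, 1↦0, 2↦0, 3↦3, 4↦2]  zeros at y ∈ {0, 1, 2}
  x = 1: [0↦2, 1↦4, 2↦2, 3↦4, 4↦3]  zeros at y ∈ ∅
  x = 2: [0↦4, 1↦1, 2↦0, 3↦4, 4↦1]  zeros at y ∈ {2}
  x = 3: [0↦4, 1↦4, 2↦2, 3↦1, 4↦4]  zeros at y ∈ ∅
  x = 4: [0↦0, 1↦1, 2↦1, 3↦3, 4↦0]  zeros at y ∈ {0, 4}
Collecting zeros: affine points = {(0, 0), (0, 1), (0, 2), (2, 2), (4, 0), (4, 4)}.
Total count |C(F_5)_aff| = 6.


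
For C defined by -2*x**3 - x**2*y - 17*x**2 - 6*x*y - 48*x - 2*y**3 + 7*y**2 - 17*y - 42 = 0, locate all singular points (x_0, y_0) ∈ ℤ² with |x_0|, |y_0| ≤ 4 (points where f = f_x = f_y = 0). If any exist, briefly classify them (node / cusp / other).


Singular points: {(-3, 1)}; classification: cusp.

Compute partial derivatives:
  f_x = -6*x**2 - 2*x*y - 34*x - 6*y - 48.
  f_y = -x**2 - 6*x - 6*y**2 + 14*y - 17.
Scan x_0 ∈ {−4, ..., 4}. For each x_0, f_y(x_0, y) is a polynomial in y; find its integer roots y ∈ {−4, ..., 4}, then test f_x and f at those candidates.
  x = -4: f_y(-4, y) = -6*y**2 + 14*y - 9; no integer root y with |y| ≤ 4.
  x = -3: f_y(-3, y) = -6*y**2 + 14*y - 8; vanishes at y ∈ {1}. (-3, 1): f_x = 0, f = 0 — SINGULAR.
  x = -2: f_y(-2, y) = -6*y**2 + 14*y - 9; no integer root y with |y| ≤ 4.
  x = -1: f_y(-1, y) = -6*y**2 + 14*y - 12; no integer root y with |y| ≤ 4.
  x = 0: f_y(0, y) = -6*y**2 + 14*y - 17; no integer root y with |y| ≤ 4.
  x = 1: f_y(1, y) = -6*y**2 + 14*y - 24; no integer root y with |y| ≤ 4.
  x = 2: f_y(2, y) = -6*y**2 + 14*y - 33; no integer root y with |y| ≤ 4.
  x = 3: f_y(3, y) = -6*y**2 + 14*y - 44; no integer root y with |y| ≤ 4.
  x = 4: f_y(4, y) = -6*y**2 + 14*y - 57; no integer root y with |y| ≤ 4.
Only singular point on the grid: (-3, 1).
Classify: substitute x = -3 + u, y = 1 + v and expand: f = -2*u**3 - u**2*v - 2*v**3 + v**2.
No constant or linear terms (consistent with a singular point). Quadratic part: v**2. Cubic part: -2*u**3 - u**2*v - 2*v**3.
The quadratic part v**2 is a perfect square, so there is a single (double) tangent line v = 0, i.e. y = 1. Restricting the cubic part to that line (v = 0) leaves -2*u**3 ≠ 0, so f is not divisible by v and the branch is v² ≈ 2*u**3 to lowest order — this is a cusp.
Classification: cusp.


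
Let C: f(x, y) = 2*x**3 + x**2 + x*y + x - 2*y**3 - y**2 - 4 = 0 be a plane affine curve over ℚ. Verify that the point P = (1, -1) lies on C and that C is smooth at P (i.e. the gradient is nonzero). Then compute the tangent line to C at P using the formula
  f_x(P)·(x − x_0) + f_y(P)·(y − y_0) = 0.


Tangent line at P: 8*x - 3*y - 11 = 0.

Step 1: f(1, -1) = 0, so P lies on C.
Step 2: partial derivatives
  f_x(x, y) = 6*x**2 + 2*x + y + 1, f_y(x, y) = x - 6*y**2 - 2*y.
  f_x(P) = 8, f_y(P) = -3 (gradient nonzero, so P is smooth).
Step 3: tangent line at P: 8·(x − 1) + -3·(y − -1) = 0.
Expanding: 8*x - 3*y - 11 = 0.


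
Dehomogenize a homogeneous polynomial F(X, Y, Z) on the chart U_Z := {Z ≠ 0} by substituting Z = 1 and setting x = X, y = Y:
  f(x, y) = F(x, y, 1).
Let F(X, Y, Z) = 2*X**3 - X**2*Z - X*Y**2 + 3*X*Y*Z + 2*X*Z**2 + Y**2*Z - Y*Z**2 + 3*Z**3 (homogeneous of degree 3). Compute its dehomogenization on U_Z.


f(x, y) = 2*x**3 - x**2 - x*y**2 + 3*x*y + 2*x + y**2 - y + 3

On U_Z we set Z = 1. Each monomial c·X^i·Y^j·Z^k in F becomes c·x^i·y^j·1^k = c·x^i·y^j.
Substituting Z = 1: F(X, Y, 1) = 2*x**3 - x**2 - x*y**2 + 3*x*y + 2*x + y**2 - y + 3.
Note: deg(f) ≤ deg(F) = 3; strict inequality happens when F is divisible by Z (lost terms).


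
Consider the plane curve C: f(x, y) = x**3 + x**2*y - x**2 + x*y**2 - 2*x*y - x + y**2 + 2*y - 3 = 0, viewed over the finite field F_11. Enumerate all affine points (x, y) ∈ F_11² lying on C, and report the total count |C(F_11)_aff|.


Affine F_11-points: {(0, 1), (0, 8), (1, 8), (2, 4), (2, 10), (3, 8), (3, 10), (7, 7), (7, 9), (8, 4), (8, 10), (9, 4), (9, 6), (10, 3)}; count = 14.

For each of the 121 pairs (x, y) ∈ F_11², evaluate f(x, y) mod 11. Record the zeros.
  x = 0: [0↦8, 1↦0, 2↦5, 3↦1, 4↦10, 5↦10, 6↦1, 7↦5, 8↦0, 9↦8, 10↦7]  zeros at y ∈ {1, 8}
  x = 1: [0↦7, 1↦10, 2↦6, 3↦6, 4↦10, 5↦7, 6↦8, 7↦2, 8↦0, 9↦2, 10↦8]  zeros at y ∈ {8}
  x = 2: [0↦10, 1↦4, 2↦4, 3↦10, 4↦0, 5↦7, 6↦9, 7↦6, 8↦9, 9↦7, 10↦0]  zeros at y ∈ {4, 10}
  x = 3: [0↦1, 1↦10, 2↦5, 3↦8, 4↦8, 5↦5, 6↦10, 7↦1, 8↦0, 9↦7, 10↦0]  zeros at y ∈ {8, 10}
  x = 4: [0↦8, 1↦1, 2↦4, 3↦6, 4↦7, 5↦7, 6↦6, 7↦4, 8↦1, 9↦8, 10↦3]  zeros at y ∈ ∅
  x = 5: [0↦4, 1↦5, 2↦7, 3↦10, 4↦3, 5↦8, 6↦3, 7↦10, 8↦7, 9↦5, 10↦4]  zeros at y ∈ ∅
  x = 6: [0↦6, 1↦6, 2↦9, 3↦4, 4↦2, 5↦3, 6↦7, 7↦3, 8↦2, 9↦4, 10↦9]  zeros at y ∈ ∅
  x = 7: [0↦9, 1↦10, 2↦5, 3↦5, 4↦10, 5↦9, 6↦2, 7↦0, 8↦3, 9↦0, 10↦2]  zeros at y ∈ {7, 9}
  x = 8: [0↦8, 1↦1, 2↦1, 3↦8, 4↦0, 5↦10, 6↦5, 7↦7, 8↦5, 9↦10, 10↦0]  zeros at y ∈ {4, 10}
  x = 9: [0↦9, 1↦7, 2↦3, 3↦8, 4↦0, 5↦1, 6↦0, 7↦8, 8↦3, 9↦7, 10↦9]  zeros at y ∈ {4, 6}
  x = 10: [0↦7, 1↦1, 2↦6, 3↦0, 4↦5, 5↦10, 6↦4, 7↦9, 8↦3, 9↦8, 10↦2]  zeros at y ∈ {3}
Collecting zeros: affine points = {(0, 1), (0, 8), (1, 8), (2, 4), (2, 10), (3, 8), (3, 10), (7, 7), (7, 9), (8, 4), (8, 10), (9, 4), (9, 6), (10, 3)}.
Total count |C(F_11)_aff| = 14.


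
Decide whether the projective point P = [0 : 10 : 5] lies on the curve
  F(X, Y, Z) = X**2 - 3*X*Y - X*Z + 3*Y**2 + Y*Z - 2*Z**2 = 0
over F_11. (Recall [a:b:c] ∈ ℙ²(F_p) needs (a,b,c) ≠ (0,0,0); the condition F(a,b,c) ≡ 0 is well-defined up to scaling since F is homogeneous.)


F(0,10,5) ≡ 3 (mod 11); P is NOT on the curve.

Evaluate F(0, 10, 5) term-by-term (mod 11).
  X**2 ↦ 1·0·1·1 = 0
  -3*X*Y ↦ -3·0·10·1 = 0
  -X*Z ↦ -1·0·1·5 = 0
  3*Y**2 ↦ 3·1·100·1 = 300
  Y*Z ↦ 1·1·10·5 = 50
  -2*Z**2 ↦ -2·1·1·25 = -50
Sum: F(0, 10, 5) = (0) + (0) + (0) + (300) + (50) + (-50) = 300.
Reducing mod 11: 300 ≡ 3 (mod 11).
Since F(a, b, c) ≡ 3 ≠ 0 (mod 11), P does NOT lie on the curve.


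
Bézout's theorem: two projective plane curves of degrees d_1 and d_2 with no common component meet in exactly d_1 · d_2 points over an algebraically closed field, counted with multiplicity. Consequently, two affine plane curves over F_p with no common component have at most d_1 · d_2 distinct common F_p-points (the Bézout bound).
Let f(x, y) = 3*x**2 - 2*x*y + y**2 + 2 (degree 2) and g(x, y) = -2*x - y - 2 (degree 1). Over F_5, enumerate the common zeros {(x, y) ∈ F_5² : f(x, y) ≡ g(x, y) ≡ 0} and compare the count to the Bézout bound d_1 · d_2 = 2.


Common zeros: {(4, 0)}; count = 1; Bézout bound = 2.

deg(f) = 2, deg(g) = 1, so Bézout bound = 2.
Scan x ∈ F_5. For each x, list the y ∈ F_5 with f(x, y) ≡ 0 and those with g(x, y) ≡ 0 (mod 5); the common zeros in that column are the intersection.
  x = 0: f ≡ 0 at y ∈ ∅; g ≡ 0 at y ∈ {3}; common: ∅.
  x = 1: f ≡ 0 at y ∈ {0, 2}; g ≡ 0 at y ∈ {1}; common: ∅.
  x = 2: f ≡ 0 at y ∈ {2}; g ≡ 0 at y ∈ {4}; common: ∅.
  x = 3: f ≡ 0 at y ∈ {3}; g ≡ 0 at y ∈ {2}; common: ∅.
  x = 4: f ≡ 0 at y ∈ {0, 3}; g ≡ 0 at y ∈ {0}; common: {0}.
Collecting: common zeros = {(4, 0)}, so the count is 1.
Comparison with the Bézout bound: 1 ≤ 2 = deg(f)·deg(g), as expected for curves with no common component (the affine F_5-count falls short of the bound because intersections may lie at infinity, over extension fields, or carry multiplicity).


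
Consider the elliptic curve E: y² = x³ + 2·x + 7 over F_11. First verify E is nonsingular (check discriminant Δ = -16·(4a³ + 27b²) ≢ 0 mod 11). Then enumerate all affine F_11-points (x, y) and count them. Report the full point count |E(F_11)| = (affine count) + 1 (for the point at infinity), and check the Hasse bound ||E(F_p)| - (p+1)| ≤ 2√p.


Affine points = {(6, 2), (6, 9), (7, 1), (7, 10), (10, 2), (10, 9)}; affine count = 6; |E(F_11)| = 7.

Discriminant check: Δ ∝ 4a³ + 27b² = 4·2³ + 27·7² = 4·8 + 27·49 ≡ 2 (mod 11). Nonzero ⇒ E is nonsingular.
For each x ∈ F_11, compute rhs = x³ + 2·x + 7 mod 11, then count y ∈ F_11 with y² ≡ rhs.
  x = 0: rhs = 7, matching y values: none (0 points).
  x = 1: rhs = 10, matching y values: none (0 points).
  x = 2: rhs = 8, matching y values: none (0 points).
  x = 3: rhs = 7, matching y values: none (0 points).
  x = 4: rhs = 2, matching y values: none (0 points).
  x = 5: rhs = 10, matching y values: none (0 points).
  x = 6: rhs = 4, matching y values: 2, 9 (2 points).
  x = 7: rhs = 1, matching y values: 1, 10 (2 points).
  x = 8: rhs = 7, matching y values: none (0 points).
  x = 9: rhs = 6, matching y values: none (0 points).
  x = 10: rhs = 4, matching y values: 2, 9 (2 points).
Total affine count: 6.
Full point count |E(F_11)| = 6 + 1 = 7.
Hasse bound: |7 − (11+1)| = |-5| = 5 ≤ 2√11 ≈ 6.6332 ✓.


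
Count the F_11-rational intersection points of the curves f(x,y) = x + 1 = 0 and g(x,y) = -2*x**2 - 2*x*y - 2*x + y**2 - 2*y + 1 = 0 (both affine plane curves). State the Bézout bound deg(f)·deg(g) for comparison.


Common zeros: ∅; count = 0; Bézout bound = 2.

deg(f) = 1, deg(g) = 2, so Bézout bound = 2.
Scan x ∈ F_11. For each x, list the y ∈ F_11 with f(x, y) ≡ 0 and those with g(x, y) ≡ 0 (mod 11); the common zeros in that column are the intersection.
  x = 0: f ≡ 0 at y ∈ ∅; g ≡ 0 at y ∈ {1}; common: ∅.
  x = 1: f ≡ 0 at y ∈ ∅; g ≡ 0 at y ∈ ∅; common: ∅.
  x = 2: f ≡ 0 at y ∈ ∅; g ≡ 0 at y ∈ {0, 6}; common: ∅.
  x = 3: f ≡ 0 at y ∈ ∅; g ≡ 0 at y ∈ ∅; common: ∅.
  x = 4: f ≡ 0 at y ∈ ∅; g ≡ 0 at y ∈ {2, 8}; common: ∅.
  x = 5: f ≡ 0 at y ∈ ∅; g ≡ 0 at y ∈ ∅; common: ∅.
  x = 6: f ≡ 0 at y ∈ ∅; g ≡ 0 at y ∈ {7}; common: ∅.
  x = 7: f ≡ 0 at y ∈ ∅; g ≡ 0 at y ∈ ∅; common: ∅.
  x = 8: f ≡ 0 at y ∈ ∅; g ≡ 0 at y ∈ {0, 7}; common: ∅.
  x = 9: f ≡ 0 at y ∈ ∅; g ≡ 0 at y ∈ {1, 8}; common: ∅.
  x = 10: f ≡ 0 at y ∈ {0, 1, 2, 3, 4, 5, 6, 7, 8, 9, 10}; g ≡ 0 at y ∈ ∅; common: ∅.
Collecting: common zeros = ∅, so the count is 0.
Comparison with the Bézout bound: 0 ≤ 2 = deg(f)·deg(g), as expected for curves with no common component (the affine F_11-count falls short of the bound because intersections may lie at infinity, over extension fields, or carry multiplicity).


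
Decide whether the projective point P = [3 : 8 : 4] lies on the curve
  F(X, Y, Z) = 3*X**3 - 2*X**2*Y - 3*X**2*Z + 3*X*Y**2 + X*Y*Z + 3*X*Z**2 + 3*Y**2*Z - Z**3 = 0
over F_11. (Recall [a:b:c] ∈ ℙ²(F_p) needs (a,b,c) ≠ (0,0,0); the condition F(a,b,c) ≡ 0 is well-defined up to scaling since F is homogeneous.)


F(3,8,4) ≡ 7 (mod 11); P is NOT on the curve.

Evaluate F(3, 8, 4) term-by-term (mod 11).
  3*X**3 ↦ 3·27·1·1 = 81
  -2*X**2*Y ↦ -2·9·8·1 = -144
  -3*X**2*Z ↦ -3·9·1·4 = -108
  3*X*Y**2 ↦ 3·3·64·1 = 576
  X*Y*Z ↦ 1·3·8·4 = 96
  3*X*Z**2 ↦ 3·3·1·16 = 144
  3*Y**2*Z ↦ 3·1·64·4 = 768
  -Z**3 ↦ -1·1·1·64 = -64
Sum: F(3, 8, 4) = (81) + (-144) + (-108) + (576) + (96) + (144) + (768) + (-64) = 1349.
Reducing mod 11: 1349 ≡ 7 (mod 11).
Since F(a, b, c) ≡ 7 ≠ 0 (mod 11), P does NOT lie on the curve.


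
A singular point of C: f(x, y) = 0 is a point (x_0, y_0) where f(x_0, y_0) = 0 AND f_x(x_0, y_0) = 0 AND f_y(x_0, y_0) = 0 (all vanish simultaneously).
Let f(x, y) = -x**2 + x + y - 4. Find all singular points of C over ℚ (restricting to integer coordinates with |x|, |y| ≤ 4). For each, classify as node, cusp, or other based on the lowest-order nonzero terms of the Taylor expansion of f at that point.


No singular points in the scanned grid; C is smooth there.

Compute partial derivatives:
  f_x = 1 - 2*x.
  f_y = 1.
f_y = 1 is a nonzero constant, so f_y never vanishes: no point (x, y) can satisfy f = f_x = f_y = 0. In particular no (x, y) ∈ {−4, ..., 4}² is singular; the curve is smooth.


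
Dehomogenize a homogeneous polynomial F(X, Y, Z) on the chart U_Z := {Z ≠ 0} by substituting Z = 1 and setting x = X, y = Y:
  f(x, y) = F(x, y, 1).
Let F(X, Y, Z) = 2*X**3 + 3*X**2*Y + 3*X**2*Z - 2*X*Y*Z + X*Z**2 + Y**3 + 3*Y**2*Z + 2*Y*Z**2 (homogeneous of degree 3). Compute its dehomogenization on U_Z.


f(x, y) = 2*x**3 + 3*x**2*y + 3*x**2 - 2*x*y + x + y**3 + 3*y**2 + 2*y

On U_Z we set Z = 1. Each monomial c·X^i·Y^j·Z^k in F becomes c·x^i·y^j·1^k = c·x^i·y^j.
Substituting Z = 1: F(X, Y, 1) = 2*x**3 + 3*x**2*y + 3*x**2 - 2*x*y + x + y**3 + 3*y**2 + 2*y.
Note: deg(f) ≤ deg(F) = 3; strict inequality happens when F is divisible by Z (lost terms).


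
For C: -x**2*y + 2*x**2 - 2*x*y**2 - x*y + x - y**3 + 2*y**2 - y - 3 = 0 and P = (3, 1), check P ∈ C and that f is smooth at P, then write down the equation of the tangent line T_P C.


Tangent line at P: 4*x - 24*y + 12 = 0.

Step 1: f(3, 1) = 0, so P lies on C.
Step 2: partial derivatives
  f_x(x, y) = -2*x*y + 4*x - 2*y**2 - y + 1, f_y(x, y) = -x**2 - 4*x*y - x - 3*y**2 + 4*y - 1.
  f_x(P) = 4, f_y(P) = -24 (gradient nonzero, so P is smooth).
Step 3: tangent line at P: 4·(x − 3) + -24·(y − 1) = 0.
Expanding: 4*x - 24*y + 12 = 0.


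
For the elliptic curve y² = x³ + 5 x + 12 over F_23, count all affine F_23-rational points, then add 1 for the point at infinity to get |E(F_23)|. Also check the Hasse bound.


Affine points = {(0, 9), (0, 14), (1, 8), (1, 15), (3, 10), (3, 13), (4, 2), (4, 21), (5, 1), (5, 22), (8, 9), (8, 14), (9, 2), (9, 21), (10, 2), (10, 21), (11, 8), (11, 15), (12, 11), (12, 12), (15, 9), (15, 14), (16, 5), (16, 18), (18, 0), (20, 4), (20, 19), (22, 11), (22, 12)}; affine count = 29; |E(F_23)| = 30.

Discriminant check: Δ ∝ 4a³ + 27b² = 4·5³ + 27·12² = 4·125 + 27·144 ≡ 18 (mod 23). Nonzero ⇒ E is nonsingular.
For each x ∈ F_23, compute rhs = x³ + 5·x + 12 mod 23, then count y ∈ F_23 with y² ≡ rhs.
  x = 0: rhs = 12, matching y values: 9, 14 (2 points).
  x = 1: rhs = 18, matching y values: 8, 15 (2 points).
  x = 2: rhs = 7, matching y values: none (0 points).
  x = 3: rhs = 8, matching y values: 10, 13 (2 points).
  x = 4: rhs = 4, matching y values: 2, 21 (2 points).
  x = 5: rhs = 1, matching y values: 1, 22 (2 points).
  x = 6: rhs = 5, matching y values: none (0 points).
  x = 7: rhs = 22, matching y values: none (0 points).
  x = 8: rhs = 12, matching y values: 9, 14 (2 points).
  x = 9: rhs = 4, matching y values: 2, 21 (2 points).
  x = 10: rhs = 4, matching y values: 2, 21 (2 points).
  x = 11: rhs = 18, matching y values: 8, 15 (2 points).
  x = 12: rhs = 6, matching y values: 11, 12 (2 points).
  x = 13: rhs = 20, matching y values: none (0 points).
  x = 14: rhs = 20, matching y values: none (0 points).
  x = 15: rhs = 12, matching y values: 9, 14 (2 points).
  x = 16: rhs = 2, matching y values: 5, 18 (2 points).
  x = 17: rhs = 19, matching y values: none (0 points).
  x = 18: rhs = 0, matching y values: 0 (1 points).
  x = 19: rhs = 20, matching y values: none (0 points).
  x = 20: rhs = 16, matching y values: 4, 19 (2 points).
  x = 21: rhs = 17, matching y values: none (0 points).
  x = 22: rhs = 6, matching y values: 11, 12 (2 points).
Total affine count: 29.
Full point count |E(F_23)| = 29 + 1 = 30.
Hasse bound: |30 − (23+1)| = |6| = 6 ≤ 2√23 ≈ 9.5917 ✓.


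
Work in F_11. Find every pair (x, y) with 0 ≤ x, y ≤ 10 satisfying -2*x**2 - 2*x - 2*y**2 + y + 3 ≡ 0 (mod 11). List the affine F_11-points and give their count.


Affine F_11-points: {(0, 7), (0, 10), (1, 8), (1, 9), (3, 1), (3, 5), (7, 1), (7, 5), (9, 8), (9, 9), (10, 7), (10, 10)}; count = 12.

For each of the 121 pairs (x, y) ∈ F_11², evaluate f(x, y) mod 11. Record the zeros.
  x = 0: [0↦3, 1↦2, 2↦8, 3↦10, 4↦8, 5↦2, 6↦3, 7↦0, 8↦4, 9↦4, 10↦0]  zeros at y ∈ {7, 10}
  x = 1: [0↦10, 1↦9, 2↦4, 3↦6, 4↦4, 5↦9, 6↦10, 7↦7, 8↦0, 9↦0, 10↦7]  zeros at y ∈ {8, 9}
  x = 2: [0↦2, 1↦1, 2↦7, 3↦9, 4↦7, 5↦1, 6↦2, 7↦10, 8↦3, 9↦3, 10↦10]  zeros at y ∈ ∅
  x = 3: [0↦1, 1↦0, 2↦6, 3↦8, 4↦6, 5↦0, 6↦1, 7↦9, 8↦2, 9↦2, 10↦9]  zeros at y ∈ {1, 5}
  x = 4: [0↦7, 1↦6, 2↦1, 3↦3, 4↦1, 5↦6, 6↦7, 7↦4, 8↦8, 9↦8, 10↦4]  zeros at y ∈ ∅
  x = 5: [0↦9, 1↦8, 2↦3, 3↦5, 4↦3, 5↦8, 6↦9, 7↦6, 8↦10, 9↦10, 10↦6]  zeros at y ∈ ∅
  x = 6: [0↦7, 1↦6, 2↦1, 3↦3, 4↦1, 5↦6, 6↦7, 7↦4, 8↦8, 9↦8, 10↦4]  zeros at y ∈ ∅
  x = 7: [0↦1, 1↦0, 2↦6, 3↦8, 4↦6, 5↦0, 6↦1, 7↦9, 8↦2, 9↦2, 10↦9]  zeros at y ∈ {1, 5}
  x = 8: [0↦2, 1↦1, 2↦7, 3↦9, 4↦7, 5↦1, 6↦2, 7↦10, 8↦3, 9↦3, 10↦10]  zeros at y ∈ ∅
  x = 9: [0↦10, 1↦9, 2↦4, 3↦6, 4↦4, 5↦9, 6↦10, 7↦7, 8↦0, 9↦0, 10↦7]  zeros at y ∈ {8, 9}
  x = 10: [0↦3, 1↦2, 2↦8, 3↦10, 4↦8, 5↦2, 6↦3, 7↦0, 8↦4, 9↦4, 10↦0]  zeros at y ∈ {7, 10}
Collecting zeros: affine points = {(0, 7), (0, 10), (1, 8), (1, 9), (3, 1), (3, 5), (7, 1), (7, 5), (9, 8), (9, 9), (10, 7), (10, 10)}.
Total count |C(F_11)_aff| = 12.


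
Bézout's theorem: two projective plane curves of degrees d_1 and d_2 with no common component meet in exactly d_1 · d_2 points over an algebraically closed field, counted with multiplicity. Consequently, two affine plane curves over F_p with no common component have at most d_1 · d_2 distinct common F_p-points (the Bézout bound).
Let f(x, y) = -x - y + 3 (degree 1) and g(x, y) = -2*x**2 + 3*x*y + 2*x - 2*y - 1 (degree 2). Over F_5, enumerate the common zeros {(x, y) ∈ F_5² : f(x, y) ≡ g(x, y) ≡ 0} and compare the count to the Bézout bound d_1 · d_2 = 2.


Common zeros: {(4, 4)}; count = 1; Bézout bound = 2.

deg(f) = 1, deg(g) = 2, so Bézout bound = 2.
Scan x ∈ F_5. For each x, list the y ∈ F_5 with f(x, y) ≡ 0 and those with g(x, y) ≡ 0 (mod 5); the common zeros in that column are the intersection.
  x = 0: f ≡ 0 at y ∈ {3}; g ≡ 0 at y ∈ {2}; common: ∅.
  x = 1: f ≡ 0 at y ∈ {2}; g ≡ 0 at y ∈ {1}; common: ∅.
  x = 2: f ≡ 0 at y ∈ {1}; g ≡ 0 at y ∈ {0}; common: ∅.
  x = 3: f ≡ 0 at y ∈ {0}; g ≡ 0 at y ∈ {4}; common: ∅.
  x = 4: f ≡ 0 at y ∈ {4}; g ≡ 0 at y ∈ {0, 1, 2, 3, 4}; common: {4}.
Collecting: common zeros = {(4, 4)}, so the count is 1.
Comparison with the Bézout bound: 1 ≤ 2 = deg(f)·deg(g), as expected for curves with no common component (the affine F_5-count falls short of the bound because intersections may lie at infinity, over extension fields, or carry multiplicity).
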